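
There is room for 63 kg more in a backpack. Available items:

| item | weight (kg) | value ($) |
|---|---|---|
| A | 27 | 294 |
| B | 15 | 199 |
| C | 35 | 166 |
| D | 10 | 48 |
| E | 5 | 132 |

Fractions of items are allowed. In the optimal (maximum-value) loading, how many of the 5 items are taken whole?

Sort by value per unit weight and fill in that order.
Order: E (132/5=26.40) > B (199/15=13.27) > A (294/27=10.89) > D (48/10=4.80) > C (166/35=4.74)
Fill: take E (5 @ 132) → take B (15 @ 199) → take A (27 @ 294) → take D (10 @ 48) → take 6/35 of C → 28.46; 63/63 used.
4 item(s) taken whole; one partial (take 6/35 of C).

4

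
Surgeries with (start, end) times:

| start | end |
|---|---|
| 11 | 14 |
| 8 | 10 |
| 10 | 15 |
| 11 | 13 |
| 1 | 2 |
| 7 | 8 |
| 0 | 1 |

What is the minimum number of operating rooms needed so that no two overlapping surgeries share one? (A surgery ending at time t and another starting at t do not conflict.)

3

Events (time:±→running): 0:+→1 1:-→0 1:+→1 2:-→0 7:+→1 8:-→0 8:+→1 10:-→0 10:+→1 11:+→2 11:+→3 … peak 3.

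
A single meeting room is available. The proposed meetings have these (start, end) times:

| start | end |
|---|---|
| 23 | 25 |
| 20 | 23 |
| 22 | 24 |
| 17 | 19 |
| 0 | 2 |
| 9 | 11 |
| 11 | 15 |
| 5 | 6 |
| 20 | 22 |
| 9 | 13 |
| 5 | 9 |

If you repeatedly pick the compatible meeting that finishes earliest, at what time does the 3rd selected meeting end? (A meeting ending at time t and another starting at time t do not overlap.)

11

By end time: (0,2), (5,6), (5,9), (9,11), (9,13), (11,15), (17,19), (20,22), (20,23), (22,24), (23,25).
Pick (0,2); next start ≥ 2 → (5,6); next start ≥ 6 → (9,11); next start ≥ 11 → (11,15); next start ≥ 15 → (17,19); next start ≥ 19 → (20,22); next start ≥ 22 → (22,24).
Selected: (0,2) (5,6) (9,11) (11,15) (17,19) (20,22) (22,24)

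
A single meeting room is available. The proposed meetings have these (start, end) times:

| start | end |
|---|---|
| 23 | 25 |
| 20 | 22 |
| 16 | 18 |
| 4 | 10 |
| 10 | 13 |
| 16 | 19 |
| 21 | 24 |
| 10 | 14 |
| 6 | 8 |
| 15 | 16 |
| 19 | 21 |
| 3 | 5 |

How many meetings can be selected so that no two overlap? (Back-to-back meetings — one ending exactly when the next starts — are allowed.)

Sorted by end: (3,5)  (6,8)  (4,10)  (10,13)  (10,14)  (15,16)  (16,18)  (16,19)  (19,21)  (20,22)  (21,24)  (23,25)
take (3,5); take (6,8); take (10,13); take (15,16); take (16,18); take (19,21); take (21,24).
Selected 7 meetings.

7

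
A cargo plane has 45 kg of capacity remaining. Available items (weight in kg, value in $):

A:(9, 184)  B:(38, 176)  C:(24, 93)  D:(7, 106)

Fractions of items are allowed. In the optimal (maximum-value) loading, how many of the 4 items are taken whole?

2

Greedy by value/weight ratio, highest first.
Ratios (sorted): A 20.44, D 15.14, B 4.63, C 3.88
take A (9 @ 184); take D (7 @ 106); take 29/38 of B → 134.32. Capacity used 45/45.
2 item(s) taken whole; one partial (take 29/38 of B).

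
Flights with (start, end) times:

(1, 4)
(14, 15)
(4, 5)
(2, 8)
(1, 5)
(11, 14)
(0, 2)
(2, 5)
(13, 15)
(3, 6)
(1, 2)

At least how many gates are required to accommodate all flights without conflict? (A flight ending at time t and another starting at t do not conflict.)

Events (time:±→running): 0:+→1 1:+→2 1:+→3 1:+→4 2:-→3 2:-→2 2:+→3 2:+→4 3:+→5 … peak 5.

5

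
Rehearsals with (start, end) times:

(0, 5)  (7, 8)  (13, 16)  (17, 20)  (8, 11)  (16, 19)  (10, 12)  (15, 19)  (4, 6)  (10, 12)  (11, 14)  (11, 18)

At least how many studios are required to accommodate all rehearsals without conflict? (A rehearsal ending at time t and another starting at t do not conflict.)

4

Count concurrent intervals with a sweep; the peak is the room count.
starts: [0, 4, 7, 8, 10, 10, 11, 11, 13, 15, 16, 17]
ends:   [5, 6, 8, 11, 12, 12, 14, 16, 18, 19, 19, 20]
s0→1 s4→2 e5→1 e6→0 s7→1 e8→0 s8→1 s10→2 s10→3 e11→2 s11→3 s11→4  — peak 4.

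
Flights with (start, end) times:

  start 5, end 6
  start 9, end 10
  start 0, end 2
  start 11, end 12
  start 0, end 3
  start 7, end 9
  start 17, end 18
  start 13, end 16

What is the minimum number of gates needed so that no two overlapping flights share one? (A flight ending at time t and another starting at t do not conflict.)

The answer is the maximum number of intervals overlapping at any instant.
Events (time:±→running): 0:+→1 0:+→2 … peak 2.

2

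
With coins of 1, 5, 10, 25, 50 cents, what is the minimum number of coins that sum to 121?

5

Use the largest denomination that fits, subtract, and repeat.
121 − 2×50→21 − 2×10→1 − 1×1→0
Total coins = 2 + 2 + 1 = 5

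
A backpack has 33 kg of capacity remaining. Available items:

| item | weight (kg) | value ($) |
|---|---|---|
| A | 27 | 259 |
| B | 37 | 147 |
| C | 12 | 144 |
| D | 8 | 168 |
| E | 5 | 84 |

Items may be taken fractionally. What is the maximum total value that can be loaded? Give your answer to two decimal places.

Greedy by value/weight ratio, highest first.
Order: D (168/8=21.00) > E (84/5=16.80) > C (144/12=12.00) > A (259/27=9.59) > B (147/37=3.97)
Fill: take D (8 @ 168) → take E (5 @ 84) → take C (12 @ 144) → take 8/27 of A → 76.74; 33/33 used.
Total value = 472.74

472.74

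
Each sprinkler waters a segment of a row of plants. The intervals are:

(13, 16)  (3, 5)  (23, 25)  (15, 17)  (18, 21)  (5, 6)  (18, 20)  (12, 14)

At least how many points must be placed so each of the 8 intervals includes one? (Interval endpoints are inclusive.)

Process intervals by earliest right end; each time one isn't hit yet, stab at its right endpoint.
By right end: [3,5]  [5,6]  [12,14]  [13,16]  [15,17]  [18,20]  [18,21]  [23,25]
[3,5] uncovered → point at 5; [12,14] uncovered → point at 14; [15,17] uncovered → point at 17; [18,20] uncovered → point at 20; [23,25] uncovered → point at 25.
Points: 5, 14, 17, 20, 25 (5 total).

5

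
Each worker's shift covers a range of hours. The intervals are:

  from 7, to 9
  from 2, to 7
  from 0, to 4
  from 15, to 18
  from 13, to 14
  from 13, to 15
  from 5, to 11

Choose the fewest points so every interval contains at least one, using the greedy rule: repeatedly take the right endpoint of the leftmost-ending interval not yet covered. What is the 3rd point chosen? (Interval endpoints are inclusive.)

14

By right end: [0,4]  [2,7]  [7,9]  [5,11]  [13,14]  [13,15]  [15,18]
[0,4] uncovered → point at 4; [7,9] uncovered → point at 9; [13,14] uncovered → point at 14; [15,18] uncovered → point at 18.
Points: 4, 9, 14, 18 (4 total).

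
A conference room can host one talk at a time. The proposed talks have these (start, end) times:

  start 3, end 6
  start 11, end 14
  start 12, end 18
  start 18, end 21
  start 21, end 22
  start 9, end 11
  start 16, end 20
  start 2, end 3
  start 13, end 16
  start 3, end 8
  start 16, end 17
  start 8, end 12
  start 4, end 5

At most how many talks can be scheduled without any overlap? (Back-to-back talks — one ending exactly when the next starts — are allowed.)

7

Greedy by earliest finish: after sorting by end time, pick each interval compatible with the last pick.
By end time: (2,3), (4,5), (3,6), (3,8), (9,11), (8,12), (11,14), (13,16), (16,17), (12,18), (16,20), (18,21), (21,22).
Pick (2,3); next start ≥ 3 → (4,5); next start ≥ 5 → (9,11); next start ≥ 11 → (11,14); next start ≥ 14 → (16,17); next start ≥ 17 → (18,21); next start ≥ 21 → (21,22).
Selected 7 talks.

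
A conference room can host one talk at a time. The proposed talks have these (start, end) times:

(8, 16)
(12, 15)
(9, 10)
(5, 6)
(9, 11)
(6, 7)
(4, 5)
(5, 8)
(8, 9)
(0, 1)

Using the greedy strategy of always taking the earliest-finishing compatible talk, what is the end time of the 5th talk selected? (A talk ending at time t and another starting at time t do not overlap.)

By end time: (0,1), (4,5), (5,6), (6,7), (5,8), (8,9), (9,10), (9,11), (12,15), (8,16).
Pick (0,1); next start ≥ 1 → (4,5); next start ≥ 5 → (5,6); next start ≥ 6 → (6,7); next start ≥ 7 → (8,9); next start ≥ 9 → (9,10); next start ≥ 10 → (12,15).
Selected: (0,1) (4,5) (5,6) (6,7) (8,9) (9,10) (12,15)

9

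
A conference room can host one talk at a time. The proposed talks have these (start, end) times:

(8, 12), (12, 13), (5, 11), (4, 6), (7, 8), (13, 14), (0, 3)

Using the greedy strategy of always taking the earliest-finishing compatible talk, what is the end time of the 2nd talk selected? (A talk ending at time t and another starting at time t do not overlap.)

Sorted by end: (0,3)  (4,6)  (7,8)  (5,11)  (8,12)  (12,13)  (13,14)
take (0,3); take (4,6); take (7,8); take (8,12); take (12,13); take (13,14).
Selected: (0,3) (4,6) (7,8) (8,12) (12,13) (13,14)

6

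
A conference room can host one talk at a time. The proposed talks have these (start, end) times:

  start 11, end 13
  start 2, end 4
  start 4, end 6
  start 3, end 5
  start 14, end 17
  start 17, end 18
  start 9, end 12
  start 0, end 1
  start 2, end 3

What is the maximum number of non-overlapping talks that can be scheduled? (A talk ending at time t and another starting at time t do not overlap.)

6

Sorted by end: (0,1)  (2,3)  (2,4)  (3,5)  (4,6)  (9,12)  (11,13)  (14,17)  (17,18)
take (0,1); take (2,3); take (3,5); take (9,12); skip (11,13); take (14,17); take (17,18).
Selected 6 talks.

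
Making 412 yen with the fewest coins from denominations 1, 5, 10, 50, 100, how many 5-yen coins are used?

0

Greedy: take as many of the largest coin as possible, then repeat with the remainder.
412 − 4×100→12 − 1×10→2 − 2×1→0
Count of 5: 0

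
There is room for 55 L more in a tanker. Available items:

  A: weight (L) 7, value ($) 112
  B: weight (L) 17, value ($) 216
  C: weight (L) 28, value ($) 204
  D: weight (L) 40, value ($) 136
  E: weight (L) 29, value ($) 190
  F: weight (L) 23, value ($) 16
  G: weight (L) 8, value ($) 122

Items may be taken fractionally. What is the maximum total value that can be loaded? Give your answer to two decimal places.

617.57

Ratios (sorted): A 16.00, G 15.25, B 12.71, C 7.29, E 6.55, D 3.40, F 0.70
take A (7 @ 112); take G (8 @ 122); take B (17 @ 216); take 23/28 of C → 167.57. Capacity used 55/55.
Total value = 617.57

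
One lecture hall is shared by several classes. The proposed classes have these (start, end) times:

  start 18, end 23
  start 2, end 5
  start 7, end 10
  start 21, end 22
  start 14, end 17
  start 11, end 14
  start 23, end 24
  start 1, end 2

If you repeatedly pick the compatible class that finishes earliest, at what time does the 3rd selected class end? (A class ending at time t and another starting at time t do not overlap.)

10

By end time: (1,2), (2,5), (7,10), (11,14), (14,17), (21,22), (18,23), (23,24).
Pick (1,2); next start ≥ 2 → (2,5); next start ≥ 5 → (7,10); next start ≥ 10 → (11,14); next start ≥ 14 → (14,17); next start ≥ 17 → (21,22); next start ≥ 22 → (23,24).
Selected: (1,2) (2,5) (7,10) (11,14) (14,17) (21,22) (23,24)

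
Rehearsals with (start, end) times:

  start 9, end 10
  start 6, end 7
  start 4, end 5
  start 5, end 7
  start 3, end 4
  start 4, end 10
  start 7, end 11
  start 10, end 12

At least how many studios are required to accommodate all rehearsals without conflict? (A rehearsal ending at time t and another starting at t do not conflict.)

The answer is the maximum number of intervals overlapping at any instant.
starts: [3, 4, 4, 5, 6, 7, 9, 10]
ends:   [4, 5, 7, 7, 10, 10, 11, 12]
s3→1 e4→0 s4→1 s4→2 e5→1 s5→2 s6→3  — peak 3.

3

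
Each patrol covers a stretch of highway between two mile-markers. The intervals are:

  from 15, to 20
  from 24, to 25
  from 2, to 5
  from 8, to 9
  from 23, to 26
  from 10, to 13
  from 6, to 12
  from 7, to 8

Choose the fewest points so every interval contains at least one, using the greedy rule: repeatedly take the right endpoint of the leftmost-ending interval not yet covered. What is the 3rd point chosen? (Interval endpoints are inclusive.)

13

Process intervals by earliest right end; each time one isn't hit yet, stab at its right endpoint.
Sorted: [2,5] [7,8] [8,9] [6,12] [10,13] [15,20] [24,25] [23,26]
{[2,5]} hit by 5; {[7,8],[8,9],[6,12]} hit by 8; {[10,13]} hit by 13; {[15,20]} hit by 20; {[24,25],[23,26]} hit by 25.
Points: 5, 8, 13, 20, 25 (5 total).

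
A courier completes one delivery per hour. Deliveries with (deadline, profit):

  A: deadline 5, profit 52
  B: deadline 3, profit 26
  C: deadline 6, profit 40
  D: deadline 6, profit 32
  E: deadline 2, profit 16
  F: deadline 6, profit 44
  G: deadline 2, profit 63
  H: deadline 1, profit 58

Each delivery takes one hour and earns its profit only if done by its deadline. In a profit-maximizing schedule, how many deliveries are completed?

6

Profit order: G=63 H=58 A=52 F=44 C=40 D=32 B=26 E=16
Assign: G→slot 2, H→slot 1, A→slot 5, F→slot 6, C→slot 4, D→slot 3, B skipped, E skipped.
Slots: [1:H] [2:G] [3:D] [4:C] [5:A] [6:F]
6 of 8 scheduled.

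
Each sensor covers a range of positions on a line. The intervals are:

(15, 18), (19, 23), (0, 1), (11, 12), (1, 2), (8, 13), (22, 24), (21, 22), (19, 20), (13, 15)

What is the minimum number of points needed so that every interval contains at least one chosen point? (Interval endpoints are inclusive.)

Sort by right endpoint; whenever an interval is uncovered, place a point at its right end.
Sorted: [0,1] [1,2] [11,12] [8,13] [13,15] [15,18] [19,20] [21,22] [19,23] [22,24]
{[0,1],[1,2]} hit by 1; {[11,12],[8,13]} hit by 12; {[13,15],[15,18]} hit by 15; {[19,20]} hit by 20; {[21,22],[19,23],[22,24]} hit by 22.
Points: 1, 12, 15, 20, 22 (5 total).

5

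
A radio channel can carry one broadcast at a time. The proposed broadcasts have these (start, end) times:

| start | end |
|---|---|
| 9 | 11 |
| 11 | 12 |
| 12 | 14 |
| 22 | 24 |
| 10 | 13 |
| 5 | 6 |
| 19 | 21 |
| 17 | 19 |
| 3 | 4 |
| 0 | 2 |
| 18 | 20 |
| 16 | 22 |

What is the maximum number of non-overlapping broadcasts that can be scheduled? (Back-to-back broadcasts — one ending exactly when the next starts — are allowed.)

Sort by end time and greedily take each interval whose start is ≥ the last chosen end.
Sorted by end: (0,2)  (3,4)  (5,6)  (9,11)  (11,12)  (10,13)  (12,14)  (17,19)  (18,20)  (19,21)  (16,22)  (22,24)
take (0,2); take (3,4); take (5,6); take (9,11); take (11,12); skip (10,13); take (12,14); take (17,19); take (19,21); take (22,24).
Selected 9 broadcasts.

9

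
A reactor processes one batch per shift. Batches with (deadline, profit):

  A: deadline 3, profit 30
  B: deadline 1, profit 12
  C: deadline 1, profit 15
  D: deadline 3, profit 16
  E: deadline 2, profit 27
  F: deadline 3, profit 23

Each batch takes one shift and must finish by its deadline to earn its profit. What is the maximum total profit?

80

Sort by profit descending; place each in the latest free slot ≤ its deadline.
Profit order: A=30 E=27 F=23 D=16 C=15 B=12
Assign: A→slot 3, E→slot 2, F→slot 1, D skipped, C skipped, B skipped.
Slots: [1:F] [2:E] [3:A]
Profit = 23 + 27 + 30 = 80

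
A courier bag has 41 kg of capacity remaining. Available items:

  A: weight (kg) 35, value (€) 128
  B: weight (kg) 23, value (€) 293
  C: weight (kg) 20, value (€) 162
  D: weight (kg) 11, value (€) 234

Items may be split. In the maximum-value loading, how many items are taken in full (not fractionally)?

2

Sort by value per unit weight and fill in that order.
Ratios (sorted): D 21.27, B 12.74, C 8.10, A 3.66
take D (11 @ 234); take B (23 @ 293); take 7/20 of C → 56.70. Capacity used 41/41.
2 item(s) taken whole; one partial (take 7/20 of C).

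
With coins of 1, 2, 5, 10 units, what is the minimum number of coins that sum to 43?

6

Greedy: take as many of the largest coin as possible, then repeat with the remainder.
43 − 4×10→3 − 1×2→1 − 1×1→0
Total coins = 4 + 1 + 1 = 6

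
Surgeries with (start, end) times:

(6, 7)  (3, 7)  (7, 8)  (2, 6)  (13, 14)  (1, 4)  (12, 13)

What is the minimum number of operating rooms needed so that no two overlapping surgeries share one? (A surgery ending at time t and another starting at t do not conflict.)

3

Events (time:±→running): 1:+→1 2:+→2 3:+→3 … peak 3.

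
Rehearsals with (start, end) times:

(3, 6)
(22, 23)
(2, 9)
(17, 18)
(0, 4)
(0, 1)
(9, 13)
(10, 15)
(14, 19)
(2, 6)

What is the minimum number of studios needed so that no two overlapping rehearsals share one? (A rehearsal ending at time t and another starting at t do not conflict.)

4

Count concurrent intervals with a sweep; the peak is the room count.
Events (time:±→running): 0:+→1 0:+→2 1:-→1 2:+→2 2:+→3 3:+→4 … peak 4.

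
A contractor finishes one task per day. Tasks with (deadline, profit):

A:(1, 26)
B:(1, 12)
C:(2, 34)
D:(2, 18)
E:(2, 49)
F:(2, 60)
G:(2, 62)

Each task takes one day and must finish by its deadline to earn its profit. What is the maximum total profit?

122

Take jobs in profit order; each goes to the latest open slot no later than its deadline.
Profit order: G=62 F=60 E=49 C=34 A=26 D=18 B=12
Assign: G→slot 2, F→slot 1, E skipped, C skipped, A skipped, D skipped, B skipped.
Slots: [1:F] [2:G]
Profit = 60 + 62 = 122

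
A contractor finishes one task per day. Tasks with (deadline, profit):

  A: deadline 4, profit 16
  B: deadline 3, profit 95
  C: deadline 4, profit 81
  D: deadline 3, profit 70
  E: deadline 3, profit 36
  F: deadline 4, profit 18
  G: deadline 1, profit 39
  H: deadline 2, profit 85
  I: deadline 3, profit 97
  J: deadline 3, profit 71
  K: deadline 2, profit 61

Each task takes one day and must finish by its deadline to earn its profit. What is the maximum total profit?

358

Profit order: I=97 B=95 H=85 C=81 J=71 D=70 K=61 G=39 E=36 F=18 A=16
Assign: I→slot 3, B→slot 2, H→slot 1, C→slot 4, J skipped, D skipped, K skipped, G skipped, E skipped, F skipped, A skipped.
Slots: [1:H] [2:B] [3:I] [4:C]
Profit = 85 + 95 + 97 + 81 = 358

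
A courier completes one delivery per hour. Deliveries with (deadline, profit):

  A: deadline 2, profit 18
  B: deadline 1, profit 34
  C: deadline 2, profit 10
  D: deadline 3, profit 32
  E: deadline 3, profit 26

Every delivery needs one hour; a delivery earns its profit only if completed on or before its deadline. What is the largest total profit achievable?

Take jobs in profit order; each goes to the latest open slot no later than its deadline.
Profit order: B=34 D=32 E=26 A=18 C=10
Assign: B→slot 1, D→slot 3, E→slot 2, A skipped, C skipped.
Slots: [1:B] [2:E] [3:D]
Profit = 34 + 26 + 32 = 92

92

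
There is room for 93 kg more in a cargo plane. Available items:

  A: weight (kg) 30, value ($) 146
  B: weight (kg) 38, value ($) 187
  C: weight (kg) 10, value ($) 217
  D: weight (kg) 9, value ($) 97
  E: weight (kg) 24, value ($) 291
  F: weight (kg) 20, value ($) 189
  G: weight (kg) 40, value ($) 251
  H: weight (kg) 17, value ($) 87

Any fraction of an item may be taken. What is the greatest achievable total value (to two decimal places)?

Sort by value per unit weight and fill in that order.
Order: C (217/10=21.70) > E (291/24=12.12) > D (97/9=10.78) > F (189/20=9.45) > G (251/40=6.28) > H (87/17=5.12) > B (187/38=4.92) > A (146/30=4.87)
Fill: take C (10 @ 217) → take E (24 @ 291) → take D (9 @ 97) → take F (20 @ 189) → take 30/40 of G → 188.25; 93/93 used.
Total value = 982.25

982.25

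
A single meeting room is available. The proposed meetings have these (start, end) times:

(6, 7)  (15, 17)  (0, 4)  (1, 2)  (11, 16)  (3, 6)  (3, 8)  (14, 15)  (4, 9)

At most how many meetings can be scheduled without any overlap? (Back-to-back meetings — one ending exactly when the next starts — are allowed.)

Sorted by end: (1,2)  (0,4)  (3,6)  (6,7)  (3,8)  (4,9)  (14,15)  (11,16)  (15,17)
take (1,2); take (3,6); take (6,7); skip (3,8); take (14,15); skip (11,16); take (15,17).
Selected 5 meetings.

5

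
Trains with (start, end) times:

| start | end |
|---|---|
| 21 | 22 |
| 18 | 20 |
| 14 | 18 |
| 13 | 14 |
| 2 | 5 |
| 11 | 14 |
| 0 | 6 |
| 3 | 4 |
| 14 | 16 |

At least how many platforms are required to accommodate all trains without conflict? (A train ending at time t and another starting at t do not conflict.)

3

Count concurrent intervals with a sweep; the peak is the room count.
Events (time:±→running): 0:+→1 2:+→2 3:+→3 … peak 3.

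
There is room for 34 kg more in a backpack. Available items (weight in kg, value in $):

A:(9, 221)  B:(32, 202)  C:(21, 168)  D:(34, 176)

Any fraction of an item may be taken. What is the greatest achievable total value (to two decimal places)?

414.25

Ratios (sorted): A 24.56, C 8.00, B 6.31, D 5.18
take A (9 @ 221); take C (21 @ 168); take 4/32 of B → 25.25. Capacity used 34/34.
Total value = 414.25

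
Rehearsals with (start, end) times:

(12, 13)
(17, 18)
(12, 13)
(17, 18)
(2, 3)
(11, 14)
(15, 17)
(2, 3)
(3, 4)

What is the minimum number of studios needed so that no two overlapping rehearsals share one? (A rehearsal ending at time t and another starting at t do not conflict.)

Events (time:±→running): 2:+→1 2:+→2 3:-→1 3:-→0 3:+→1 4:-→0 11:+→1 12:+→2 12:+→3 … peak 3.

3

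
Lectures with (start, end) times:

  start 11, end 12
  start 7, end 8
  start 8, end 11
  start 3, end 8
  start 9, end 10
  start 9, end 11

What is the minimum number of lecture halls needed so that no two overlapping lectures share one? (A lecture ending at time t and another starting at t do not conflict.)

Count concurrent intervals with a sweep; the peak is the room count.
starts: [3, 7, 8, 9, 9, 11]
ends:   [8, 8, 10, 11, 11, 12]
s3→1 s7→2 e8→1 e8→0 s8→1 s9→2 s9→3  — peak 3.

3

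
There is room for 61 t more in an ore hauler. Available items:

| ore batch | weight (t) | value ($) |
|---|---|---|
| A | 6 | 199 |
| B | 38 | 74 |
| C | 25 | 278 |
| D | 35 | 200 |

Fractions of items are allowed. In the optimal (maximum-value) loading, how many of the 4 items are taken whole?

2

Order: A (199/6=33.17) > C (278/25=11.12) > D (200/35=5.71) > B (74/38=1.95)
Fill: take A (6 @ 199) → take C (25 @ 278) → take 30/35 of D → 171.43; 61/61 used.
2 item(s) taken whole; one partial (take 30/35 of D).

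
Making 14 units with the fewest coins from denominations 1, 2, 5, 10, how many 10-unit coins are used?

Use the largest denomination that fits, subtract, and repeat.
14 = 1×10 + 2×2
Count of 10: 1

1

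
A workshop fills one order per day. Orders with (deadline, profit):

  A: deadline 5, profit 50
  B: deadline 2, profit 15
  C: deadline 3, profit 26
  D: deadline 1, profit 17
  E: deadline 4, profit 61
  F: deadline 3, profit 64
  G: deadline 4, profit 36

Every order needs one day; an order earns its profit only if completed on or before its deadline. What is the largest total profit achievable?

237

Take jobs in profit order; each goes to the latest open slot no later than its deadline.
By profit: F(d3,64), E(d4,61), A(d5,50), G(d4,36), C(d3,26), D(d1,17), B(d2,15)
F→slot 3; E→slot 4; A→slot 5; G→slot 2; C→slot 1; D skipped; B skipped.
Profit = 26 + 36 + 64 + 61 + 50 = 237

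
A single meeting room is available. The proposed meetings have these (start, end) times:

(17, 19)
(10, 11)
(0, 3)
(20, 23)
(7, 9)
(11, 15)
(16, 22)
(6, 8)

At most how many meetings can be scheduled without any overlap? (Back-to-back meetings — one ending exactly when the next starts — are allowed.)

Greedy by earliest finish: after sorting by end time, pick each interval compatible with the last pick.
Sorted by end: (0,3)  (6,8)  (7,9)  (10,11)  (11,15)  (17,19)  (16,22)  (20,23)
take (0,3); take (6,8); skip (7,9); take (10,11); take (11,15); take (17,19); take (20,23).
Selected 6 meetings.

6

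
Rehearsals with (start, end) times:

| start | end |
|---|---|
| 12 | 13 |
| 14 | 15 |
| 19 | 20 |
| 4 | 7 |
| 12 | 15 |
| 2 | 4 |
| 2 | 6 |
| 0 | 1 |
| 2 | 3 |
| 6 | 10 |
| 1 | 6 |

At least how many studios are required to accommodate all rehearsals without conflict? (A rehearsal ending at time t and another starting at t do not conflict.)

4

starts: [0, 1, 2, 2, 2, 4, 6, 12, 12, 14, 19]
ends:   [1, 3, 4, 6, 6, 7, 10, 13, 15, 15, 20]
s0→1 e1→0 s1→1 s2→2 s2→3 s2→4  — peak 4.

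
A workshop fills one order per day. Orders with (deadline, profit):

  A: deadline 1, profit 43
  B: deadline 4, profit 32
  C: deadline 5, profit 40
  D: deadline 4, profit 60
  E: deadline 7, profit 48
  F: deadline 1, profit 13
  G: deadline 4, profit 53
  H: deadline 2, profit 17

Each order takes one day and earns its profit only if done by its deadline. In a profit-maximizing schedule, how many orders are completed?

Profit order: D=60 G=53 E=48 A=43 C=40 B=32 H=17 F=13
Assign: D→slot 4, G→slot 3, E→slot 7, A→slot 1, C→slot 5, B→slot 2, H skipped, F skipped.
Slots: [1:A] [2:B] [3:G] [4:D] [5:C] [7:E]
6 of 8 scheduled.

6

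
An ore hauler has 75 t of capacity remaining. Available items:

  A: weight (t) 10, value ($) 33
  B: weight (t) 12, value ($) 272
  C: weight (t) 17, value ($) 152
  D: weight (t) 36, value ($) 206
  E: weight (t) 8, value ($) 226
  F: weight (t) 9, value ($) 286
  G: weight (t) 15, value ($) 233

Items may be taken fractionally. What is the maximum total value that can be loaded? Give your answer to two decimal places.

1249.11

Order: F (286/9=31.78) > E (226/8=28.25) > B (272/12=22.67) > G (233/15=15.53) > C (152/17=8.94) > D (206/36=5.72) > A (33/10=3.30)
Fill: take F (9 @ 286) → take E (8 @ 226) → take B (12 @ 272) → take G (15 @ 233) → take C (17 @ 152) → take 14/36 of D → 80.11; 75/75 used.
Total value = 1249.11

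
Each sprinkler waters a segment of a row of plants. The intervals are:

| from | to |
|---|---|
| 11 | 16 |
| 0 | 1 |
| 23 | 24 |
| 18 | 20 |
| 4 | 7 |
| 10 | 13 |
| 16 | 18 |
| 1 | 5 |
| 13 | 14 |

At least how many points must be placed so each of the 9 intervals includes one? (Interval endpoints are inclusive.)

By right end: [0,1]  [1,5]  [4,7]  [10,13]  [13,14]  [11,16]  [16,18]  [18,20]  [23,24]
[0,1] uncovered → point at 1; [4,7] uncovered → point at 7; [10,13] uncovered → point at 13; [16,18] uncovered → point at 18; [23,24] uncovered → point at 24.
Points: 1, 7, 13, 18, 24 (5 total).

5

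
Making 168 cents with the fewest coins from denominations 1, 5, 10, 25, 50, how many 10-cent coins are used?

168 − 3×50→18 − 1×10→8 − 1×5→3 − 3×1→0
Count of 10: 1

1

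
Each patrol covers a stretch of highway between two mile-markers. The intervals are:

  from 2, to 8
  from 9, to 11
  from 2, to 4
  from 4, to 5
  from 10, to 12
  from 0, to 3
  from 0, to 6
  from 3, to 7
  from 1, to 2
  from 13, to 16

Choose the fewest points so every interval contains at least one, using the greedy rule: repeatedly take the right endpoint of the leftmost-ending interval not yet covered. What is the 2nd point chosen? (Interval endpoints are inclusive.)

5

Process intervals by earliest right end; each time one isn't hit yet, stab at its right endpoint.
Sorted: [1,2] [0,3] [2,4] [4,5] [0,6] [3,7] [2,8] [9,11] [10,12] [13,16]
{[1,2],[0,3],[2,4]} hit by 2; {[4,5],[0,6],[3,7],[2,8]} hit by 5; {[9,11],[10,12]} hit by 11; {[13,16]} hit by 16.
Points: 2, 5, 11, 16 (4 total).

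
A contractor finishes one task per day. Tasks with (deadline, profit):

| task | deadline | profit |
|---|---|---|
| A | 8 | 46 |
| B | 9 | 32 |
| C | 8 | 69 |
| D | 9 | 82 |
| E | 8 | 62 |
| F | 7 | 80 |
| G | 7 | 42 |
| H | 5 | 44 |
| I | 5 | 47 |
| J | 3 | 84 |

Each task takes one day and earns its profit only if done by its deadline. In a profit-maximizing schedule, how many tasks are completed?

Sort by profit descending; place each in the latest free slot ≤ its deadline.
Profit order: J=84 D=82 F=80 C=69 E=62 I=47 A=46 H=44 G=42 B=32
Assign: J→slot 3, D→slot 9, F→slot 7, C→slot 8, E→slot 6, I→slot 5, A→slot 4, H→slot 2, G→slot 1, B skipped.
Slots: [1:G] [2:H] [3:J] [4:A] [5:I] [6:E] [7:F] [8:C] [9:D]
9 of 10 scheduled.

9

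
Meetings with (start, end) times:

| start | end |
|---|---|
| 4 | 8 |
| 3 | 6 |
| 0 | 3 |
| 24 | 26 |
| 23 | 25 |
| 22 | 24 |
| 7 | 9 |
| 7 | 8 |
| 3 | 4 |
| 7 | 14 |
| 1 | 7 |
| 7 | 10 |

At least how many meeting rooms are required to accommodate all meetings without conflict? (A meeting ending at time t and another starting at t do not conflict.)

5

Events (time:±→running): 0:+→1 1:+→2 3:-→1 3:+→2 3:+→3 4:-→2 4:+→3 6:-→2 7:-→1 7:+→2 7:+→3 7:+→4 7:+→5 … peak 5.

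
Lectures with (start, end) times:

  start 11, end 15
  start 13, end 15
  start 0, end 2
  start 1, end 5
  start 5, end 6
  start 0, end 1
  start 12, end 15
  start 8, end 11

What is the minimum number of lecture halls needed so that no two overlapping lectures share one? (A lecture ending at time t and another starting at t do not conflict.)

3

The answer is the maximum number of intervals overlapping at any instant.
starts: [0, 0, 1, 5, 8, 11, 12, 13]
ends:   [1, 2, 5, 6, 11, 15, 15, 15]
s0→1 s0→2 e1→1 s1→2 e2→1 e5→0 s5→1 e6→0 s8→1 e11→0 s11→1 s12→2 s13→3  — peak 3.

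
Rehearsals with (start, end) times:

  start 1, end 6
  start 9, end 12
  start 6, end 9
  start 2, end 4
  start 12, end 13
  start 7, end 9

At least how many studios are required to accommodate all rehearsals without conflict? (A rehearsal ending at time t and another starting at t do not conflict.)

Events (time:±→running): 1:+→1 2:+→2 … peak 2.

2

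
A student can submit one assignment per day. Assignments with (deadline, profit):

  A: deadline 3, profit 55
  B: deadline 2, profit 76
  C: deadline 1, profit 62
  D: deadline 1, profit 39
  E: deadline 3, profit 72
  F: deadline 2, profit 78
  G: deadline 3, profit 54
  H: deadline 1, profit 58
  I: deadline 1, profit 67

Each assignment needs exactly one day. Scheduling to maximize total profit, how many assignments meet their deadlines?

By profit: F(d2,78), B(d2,76), E(d3,72), I(d1,67), C(d1,62), H(d1,58), A(d3,55), G(d3,54), D(d1,39)
F→slot 2; B→slot 1; E→slot 3; I skipped; C skipped; H skipped; A skipped; G skipped; D skipped.
3 of 9 scheduled.

3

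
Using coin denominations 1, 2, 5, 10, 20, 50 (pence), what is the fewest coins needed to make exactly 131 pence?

5

Greedy: take as many of the largest coin as possible, then repeat with the remainder.
131 − 2×50→31 − 1×20→11 − 1×10→1 − 1×1→0
Total coins = 2 + 1 + 1 + 1 = 5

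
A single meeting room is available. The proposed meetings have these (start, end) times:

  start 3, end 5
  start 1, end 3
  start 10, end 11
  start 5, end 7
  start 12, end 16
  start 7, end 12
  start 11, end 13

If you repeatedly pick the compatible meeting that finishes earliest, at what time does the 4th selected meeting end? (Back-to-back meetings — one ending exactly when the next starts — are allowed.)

By end time: (1,3), (3,5), (5,7), (10,11), (7,12), (11,13), (12,16).
Pick (1,3); next start ≥ 3 → (3,5); next start ≥ 5 → (5,7); next start ≥ 7 → (10,11); next start ≥ 11 → (11,13).
Selected: (1,3) (3,5) (5,7) (10,11) (11,13)

11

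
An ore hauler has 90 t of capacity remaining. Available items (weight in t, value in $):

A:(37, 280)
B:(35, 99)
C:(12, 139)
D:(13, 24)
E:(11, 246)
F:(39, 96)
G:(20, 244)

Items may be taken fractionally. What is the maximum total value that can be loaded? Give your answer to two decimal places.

937.29

Ratios (sorted): E 22.36, G 12.20, C 11.58, A 7.57, B 2.83, F 2.46, D 1.85
take E (11 @ 246); take G (20 @ 244); take C (12 @ 139); take A (37 @ 280); take 10/35 of B → 28.29. Capacity used 90/90.
Total value = 937.29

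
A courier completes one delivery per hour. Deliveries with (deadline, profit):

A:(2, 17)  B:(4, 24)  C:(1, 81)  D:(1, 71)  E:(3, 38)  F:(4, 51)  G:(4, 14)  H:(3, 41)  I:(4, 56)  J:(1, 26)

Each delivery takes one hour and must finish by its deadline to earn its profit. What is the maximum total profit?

229

Take jobs in profit order; each goes to the latest open slot no later than its deadline.
By profit: C(d1,81), D(d1,71), I(d4,56), F(d4,51), H(d3,41), E(d3,38), J(d1,26), B(d4,24), A(d2,17), G(d4,14)
C→slot 1; D skipped; I→slot 4; F→slot 3; H→slot 2; E skipped; J skipped; B skipped; A skipped; G skipped.
Profit = 81 + 41 + 51 + 56 = 229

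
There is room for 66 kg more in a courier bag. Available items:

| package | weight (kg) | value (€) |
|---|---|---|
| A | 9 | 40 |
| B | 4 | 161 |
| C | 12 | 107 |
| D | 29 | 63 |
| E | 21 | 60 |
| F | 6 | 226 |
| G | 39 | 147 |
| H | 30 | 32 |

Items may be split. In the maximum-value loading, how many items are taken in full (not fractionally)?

Order: B (161/4=40.25) > F (226/6=37.67) > C (107/12=8.92) > A (40/9=4.44) > G (147/39=3.77) > E (60/21=2.86) > D (63/29=2.17) > H (32/30=1.07)
Fill: take B (4 @ 161) → take F (6 @ 226) → take C (12 @ 107) → take A (9 @ 40) → take 35/39 of G → 131.92; 66/66 used.
4 item(s) taken whole; one partial (take 35/39 of G).

4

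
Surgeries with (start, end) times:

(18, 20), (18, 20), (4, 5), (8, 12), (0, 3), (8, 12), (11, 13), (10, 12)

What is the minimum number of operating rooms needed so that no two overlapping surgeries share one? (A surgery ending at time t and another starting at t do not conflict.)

4

The answer is the maximum number of intervals overlapping at any instant.
starts: [0, 4, 8, 8, 10, 11, 18, 18]
ends:   [3, 5, 12, 12, 12, 13, 20, 20]
s0→1 e3→0 s4→1 e5→0 s8→1 s8→2 s10→3 s11→4  — peak 4.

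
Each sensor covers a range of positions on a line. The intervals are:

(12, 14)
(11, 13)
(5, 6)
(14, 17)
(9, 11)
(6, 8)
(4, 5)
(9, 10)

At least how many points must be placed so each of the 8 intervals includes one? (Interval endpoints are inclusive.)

Sort by right endpoint; whenever an interval is uncovered, place a point at its right end.
Sorted: [4,5] [5,6] [6,8] [9,10] [9,11] [11,13] [12,14] [14,17]
{[4,5],[5,6]} hit by 5; {[6,8]} hit by 8; {[9,10],[9,11]} hit by 10; {[11,13],[12,14]} hit by 13; {[14,17]} hit by 17.
Points: 5, 8, 10, 13, 17 (5 total).

5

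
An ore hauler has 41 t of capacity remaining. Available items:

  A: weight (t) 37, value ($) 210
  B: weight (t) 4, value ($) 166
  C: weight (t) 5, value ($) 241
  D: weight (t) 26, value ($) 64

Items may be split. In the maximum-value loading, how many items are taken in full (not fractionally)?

2

Sort by value per unit weight and fill in that order.
Order: C (241/5=48.20) > B (166/4=41.50) > A (210/37=5.68) > D (64/26=2.46)
Fill: take C (5 @ 241) → take B (4 @ 166) → take 32/37 of A → 181.62; 41/41 used.
2 item(s) taken whole; one partial (take 32/37 of A).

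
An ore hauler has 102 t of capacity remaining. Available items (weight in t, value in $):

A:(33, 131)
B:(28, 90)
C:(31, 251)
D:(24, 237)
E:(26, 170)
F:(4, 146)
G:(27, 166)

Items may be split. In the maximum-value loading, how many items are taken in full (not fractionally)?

4

Greedy by value/weight ratio, highest first.
Order: F (146/4=36.50) > D (237/24=9.88) > C (251/31=8.10) > E (170/26=6.54) > G (166/27=6.15) > A (131/33=3.97) > B (90/28=3.21)
Fill: take F (4 @ 146) → take D (24 @ 237) → take C (31 @ 251) → take E (26 @ 170) → take 17/27 of G → 104.52; 102/102 used.
4 item(s) taken whole; one partial (take 17/27 of G).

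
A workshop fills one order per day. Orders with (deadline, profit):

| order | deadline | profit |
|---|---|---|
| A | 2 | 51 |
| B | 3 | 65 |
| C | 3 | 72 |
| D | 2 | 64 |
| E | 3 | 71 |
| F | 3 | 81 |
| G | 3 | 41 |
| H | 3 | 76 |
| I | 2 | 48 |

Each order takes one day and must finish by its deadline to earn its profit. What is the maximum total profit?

Take jobs in profit order; each goes to the latest open slot no later than its deadline.
By profit: F(d3,81), H(d3,76), C(d3,72), E(d3,71), B(d3,65), D(d2,64), A(d2,51), I(d2,48), G(d3,41)
F→slot 3; H→slot 2; C→slot 1; E skipped; B skipped; D skipped; A skipped; I skipped; G skipped.
Profit = 72 + 76 + 81 = 229

229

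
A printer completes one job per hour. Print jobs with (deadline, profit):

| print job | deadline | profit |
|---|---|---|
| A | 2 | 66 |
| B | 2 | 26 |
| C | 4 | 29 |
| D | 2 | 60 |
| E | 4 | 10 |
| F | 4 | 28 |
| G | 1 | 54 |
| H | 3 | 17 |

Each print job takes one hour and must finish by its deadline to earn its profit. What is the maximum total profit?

Take jobs in profit order; each goes to the latest open slot no later than its deadline.
Profit order: A=66 D=60 G=54 C=29 F=28 B=26 H=17 E=10
Assign: A→slot 2, D→slot 1, G skipped, C→slot 4, F→slot 3, B skipped, H skipped, E skipped.
Slots: [1:D] [2:A] [3:F] [4:C]
Profit = 60 + 66 + 28 + 29 = 183

183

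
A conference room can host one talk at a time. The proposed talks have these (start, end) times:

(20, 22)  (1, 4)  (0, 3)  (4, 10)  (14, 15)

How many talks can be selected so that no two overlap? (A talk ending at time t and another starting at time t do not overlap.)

Sorted by end: (0,3)  (1,4)  (4,10)  (14,15)  (20,22)
take (0,3); take (4,10); take (14,15); take (20,22).
Selected 4 talks.

4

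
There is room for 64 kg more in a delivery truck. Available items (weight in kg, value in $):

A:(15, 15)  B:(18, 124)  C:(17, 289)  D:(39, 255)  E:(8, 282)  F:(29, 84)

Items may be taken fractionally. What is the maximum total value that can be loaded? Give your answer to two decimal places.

832.31

Order: E (282/8=35.25) > C (289/17=17.00) > B (124/18=6.89) > D (255/39=6.54) > F (84/29=2.90) > A (15/15=1.00)
Fill: take E (8 @ 282) → take C (17 @ 289) → take B (18 @ 124) → take 21/39 of D → 137.31; 64/64 used.
Total value = 832.31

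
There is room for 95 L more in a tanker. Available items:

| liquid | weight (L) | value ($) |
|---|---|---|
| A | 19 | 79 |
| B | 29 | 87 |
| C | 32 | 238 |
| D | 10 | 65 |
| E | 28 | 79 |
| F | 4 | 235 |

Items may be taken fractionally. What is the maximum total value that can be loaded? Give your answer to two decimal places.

Sort by value per unit weight and fill in that order.
Ratios (sorted): F 58.75, C 7.44, D 6.50, A 4.16, B 3.00, E 2.82
take F (4 @ 235); take C (32 @ 238); take D (10 @ 65); take A (19 @ 79); take B (29 @ 87); take 1/28 of E → 2.82. Capacity used 95/95.
Total value = 706.82

706.82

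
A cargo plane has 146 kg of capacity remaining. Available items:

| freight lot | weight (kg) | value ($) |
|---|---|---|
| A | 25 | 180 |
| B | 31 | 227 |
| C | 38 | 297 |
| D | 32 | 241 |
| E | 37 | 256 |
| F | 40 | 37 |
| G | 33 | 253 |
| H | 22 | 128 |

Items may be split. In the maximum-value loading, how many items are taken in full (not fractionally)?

Sort by value per unit weight and fill in that order.
Order: C (297/38=7.82) > G (253/33=7.67) > D (241/32=7.53) > B (227/31=7.32) > A (180/25=7.20) > E (256/37=6.92) > H (128/22=5.82) > F (37/40=0.93)
Fill: take C (38 @ 297) → take G (33 @ 253) → take D (32 @ 241) → take B (31 @ 227) → take 12/25 of A → 86.40; 146/146 used.
4 item(s) taken whole; one partial (take 12/25 of A).

4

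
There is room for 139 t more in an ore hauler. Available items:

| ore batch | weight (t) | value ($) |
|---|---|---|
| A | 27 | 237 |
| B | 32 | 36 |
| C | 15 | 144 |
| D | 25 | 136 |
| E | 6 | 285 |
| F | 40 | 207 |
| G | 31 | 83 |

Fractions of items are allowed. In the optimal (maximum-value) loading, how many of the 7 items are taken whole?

5

Ratios (sorted): E 47.50, C 9.60, A 8.78, D 5.44, F 5.17, G 2.68, B 1.12
take E (6 @ 285); take C (15 @ 144); take A (27 @ 237); take D (25 @ 136); take F (40 @ 207); take 26/31 of G → 69.61. Capacity used 139/139.
5 item(s) taken whole; one partial (take 26/31 of G).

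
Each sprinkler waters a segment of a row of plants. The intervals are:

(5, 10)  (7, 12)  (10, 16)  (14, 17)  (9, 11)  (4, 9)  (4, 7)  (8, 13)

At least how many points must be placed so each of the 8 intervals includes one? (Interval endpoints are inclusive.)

Sort by right endpoint; whenever an interval is uncovered, place a point at its right end.
Sorted: [4,7] [4,9] [5,10] [9,11] [7,12] [8,13] [10,16] [14,17]
{[4,7],[4,9],[5,10]} hit by 7; {[9,11],[7,12],[8,13],[10,16]} hit by 11; {[14,17]} hit by 17.
Points: 7, 11, 17 (3 total).

3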